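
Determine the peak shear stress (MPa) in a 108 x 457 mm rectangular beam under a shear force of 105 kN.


A = b * h = 108 * 457 = 49356 mm^2
V = 105 kN = 105000.0 N
tau_max = 1.5 * V / A = 1.5 * 105000.0 / 49356
= 3.1911 MPa

3.1911 MPa


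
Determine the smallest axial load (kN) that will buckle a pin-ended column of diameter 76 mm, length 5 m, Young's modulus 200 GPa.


I = pi * d^4 / 64 = 1637661.98 mm^4
L = 5000.0 mm
P_cr = pi^2 * E * I / L^2
= 9.8696 * 200000.0 * 1637661.98 / 5000.0^2
= 129304.61 N = 129.3046 kN

129.3046 kN


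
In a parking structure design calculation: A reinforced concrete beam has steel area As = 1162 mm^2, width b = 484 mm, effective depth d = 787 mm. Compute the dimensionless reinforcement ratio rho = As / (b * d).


rho = As / (b * d)
= 1162 / (484 * 787)
= 1162 / 380908
= 0.003051 (dimensionless)

0.003051 (dimensionless)


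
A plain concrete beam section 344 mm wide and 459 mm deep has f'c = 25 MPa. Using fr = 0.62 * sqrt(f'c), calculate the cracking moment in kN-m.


fr = 0.62 * sqrt(25) = 0.62 * 5.0 = 3.1 MPa
I = 344 * 459^3 / 12 = 2772140598.0 mm^4
y_t = 229.5 mm
M_cr = fr * I / y_t = 3.1 * 2772140598.0 / 229.5 N-mm
= 37.445 kN-m

37.445 kN-m


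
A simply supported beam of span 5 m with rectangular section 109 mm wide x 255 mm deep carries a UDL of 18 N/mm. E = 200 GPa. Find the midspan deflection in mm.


I = 109 * 255^3 / 12 = 150614156.25 mm^4
L = 5000.0 mm, w = 18 N/mm, E = 200000.0 MPa
delta = 5 * w * L^4 / (384 * E * I)
= 5 * 18 * 5000.0^4 / (384 * 200000.0 * 150614156.25)
= 4.8629 mm

4.8629 mm


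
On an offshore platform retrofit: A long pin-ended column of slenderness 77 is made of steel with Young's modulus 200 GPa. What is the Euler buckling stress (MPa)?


sigma_cr = pi^2 * E / lambda^2
= 9.8696 * 200000.0 / 77^2
= 9.8696 * 200000.0 / 5929
= 332.9264 MPa

332.9264 MPa


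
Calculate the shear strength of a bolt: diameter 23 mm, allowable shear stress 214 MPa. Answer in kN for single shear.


A = pi * d^2 / 4 = pi * 23^2 / 4 = 415.4756 mm^2
V = f_v * A / 1000 = 214 * 415.4756 / 1000
= 88.9118 kN

88.9118 kN


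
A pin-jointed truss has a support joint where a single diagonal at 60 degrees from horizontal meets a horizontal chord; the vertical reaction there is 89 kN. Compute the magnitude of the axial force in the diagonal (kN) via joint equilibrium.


At the joint, only the diagonal has a vertical component, so vertical equilibrium gives:
F * sin(60) = 89
F = 89 / sin(60)
= 89 / 0.866025
= 102.77 kN

102.77 kN


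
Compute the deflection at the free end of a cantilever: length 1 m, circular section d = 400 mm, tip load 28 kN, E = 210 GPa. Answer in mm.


I = pi * d^4 / 64 = pi * 400^4 / 64 = 1256637061.44 mm^4
L = 1000.0 mm, P = 28000.0 N, E = 210000.0 MPa
delta = P * L^3 / (3 * E * I)
= 28000.0 * 1000.0^3 / (3 * 210000.0 * 1256637061.44)
= 0.0354 mm

0.0354 mm


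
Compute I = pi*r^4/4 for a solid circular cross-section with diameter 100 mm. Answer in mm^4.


r = d / 2 = 100 / 2 = 50.0 mm
I = pi * r^4 / 4 = pi * 50.0^4 / 4
= 4908738.52 mm^4

4908738.52 mm^4


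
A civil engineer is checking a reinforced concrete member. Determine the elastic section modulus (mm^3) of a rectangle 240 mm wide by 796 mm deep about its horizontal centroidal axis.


S = b * h^2 / 6
= 240 * 796^2 / 6
= 240 * 633616 / 6
= 25344640.0 mm^3

25344640.0 mm^3


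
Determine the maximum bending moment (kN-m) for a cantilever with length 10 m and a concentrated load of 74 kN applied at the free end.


For a cantilever with a point load at the free end:
M_max = P * L = 74 * 10 = 740 kN-m

740 kN-m


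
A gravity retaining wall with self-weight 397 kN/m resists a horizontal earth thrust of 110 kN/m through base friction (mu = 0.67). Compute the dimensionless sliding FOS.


Resisting force = mu * W = 0.67 * 397 = 265.99 kN/m
FOS = Resisting / Driving = 265.99 / 110
= 2.4181 (dimensionless)

2.4181 (dimensionless)


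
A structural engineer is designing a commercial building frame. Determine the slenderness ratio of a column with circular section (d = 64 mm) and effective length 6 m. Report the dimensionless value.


Radius of gyration r = d / 4 = 64 / 4 = 16.0 mm
L_eff = 6000.0 mm
Slenderness ratio = L / r = 6000.0 / 16.0 = 375.0 (dimensionless)

375.0 (dimensionless)


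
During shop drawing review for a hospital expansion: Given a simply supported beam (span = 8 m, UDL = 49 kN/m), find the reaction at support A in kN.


Total load = w * L = 49 * 8 = 392 kN
By symmetry, each reaction R = total / 2 = 392 / 2 = 196.0 kN

196.0 kN


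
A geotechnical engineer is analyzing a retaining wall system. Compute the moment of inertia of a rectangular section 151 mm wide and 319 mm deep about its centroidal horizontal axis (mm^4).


I = b * h^3 / 12
= 151 * 319^3 / 12
= 151 * 32461759 / 12
= 408477134.08 mm^4

408477134.08 mm^4


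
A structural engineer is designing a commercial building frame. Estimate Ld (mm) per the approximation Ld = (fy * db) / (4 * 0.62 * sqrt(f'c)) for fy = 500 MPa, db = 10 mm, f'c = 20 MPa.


Ld = (fy * db) / (4 * 0.62 * sqrt(f'c))
= (500 * 10) / (4 * 0.62 * sqrt(20))
= 5000 / 11.0909
= 450.82 mm

450.82 mm


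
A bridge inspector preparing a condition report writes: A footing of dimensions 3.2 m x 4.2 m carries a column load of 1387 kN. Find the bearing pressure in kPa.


A = 3.2 * 4.2 = 13.44 m^2
q = P / A = 1387 / 13.44
= 103.1994 kPa

103.1994 kPa


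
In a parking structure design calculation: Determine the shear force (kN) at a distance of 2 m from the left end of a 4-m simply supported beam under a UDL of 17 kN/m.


R_A = w * L / 2 = 17 * 4 / 2 = 34.0 kN
V(x) = R_A - w * x = 34.0 - 17 * 2
= 0.0 kN

0.0 kN


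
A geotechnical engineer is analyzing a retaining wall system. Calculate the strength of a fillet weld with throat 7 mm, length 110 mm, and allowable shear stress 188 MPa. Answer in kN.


Strength = throat * length * allowable stress
= 7 * 110 * 188 N
= 144760 N
= 144.76 kN

144.76 kN


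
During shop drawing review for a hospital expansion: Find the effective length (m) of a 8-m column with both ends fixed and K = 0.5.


L_eff = K * L
= 0.5 * 8
= 4.0 m

4.0 m


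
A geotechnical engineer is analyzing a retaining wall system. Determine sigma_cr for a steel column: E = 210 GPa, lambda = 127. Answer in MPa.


sigma_cr = pi^2 * E / lambda^2
= 9.8696 * 210000.0 / 127^2
= 9.8696 * 210000.0 / 16129
= 128.5025 MPa

128.5025 MPa


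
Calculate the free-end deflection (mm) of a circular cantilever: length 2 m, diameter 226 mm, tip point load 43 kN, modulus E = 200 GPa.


I = pi * d^4 / 64 = pi * 226^4 / 64 = 128057097.88 mm^4
L = 2000.0 mm, P = 43000.0 N, E = 200000.0 MPa
delta = P * L^3 / (3 * E * I)
= 43000.0 * 2000.0^3 / (3 * 200000.0 * 128057097.88)
= 4.4772 mm

4.4772 mm


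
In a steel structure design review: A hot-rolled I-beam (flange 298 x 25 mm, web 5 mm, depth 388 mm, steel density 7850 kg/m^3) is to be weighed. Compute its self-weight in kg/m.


A_flanges = 2 * 298 * 25 = 14900 mm^2
A_web = (388 - 2 * 25) * 5 = 1690 mm^2
A_total = 14900 + 1690 = 16590 mm^2 = 0.016590 m^2
Weight = rho * A = 7850 * 0.016590 = 130.2315 kg/m

130.2315 kg/m


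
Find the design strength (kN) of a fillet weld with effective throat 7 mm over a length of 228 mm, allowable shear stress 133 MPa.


Strength = throat * length * allowable stress
= 7 * 228 * 133 N
= 212268 N
= 212.27 kN

212.27 kN


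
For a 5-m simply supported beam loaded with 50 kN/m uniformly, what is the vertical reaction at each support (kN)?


Total load = w * L = 50 * 5 = 250 kN
By symmetry, each reaction R = total / 2 = 250 / 2 = 125.0 kN

125.0 kN


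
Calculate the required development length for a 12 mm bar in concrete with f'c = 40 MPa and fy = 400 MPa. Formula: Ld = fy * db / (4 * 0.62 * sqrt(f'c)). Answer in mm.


Ld = (fy * db) / (4 * 0.62 * sqrt(f'c))
= (400 * 12) / (4 * 0.62 * sqrt(40))
= 4800 / 15.6849
= 306.03 mm

306.03 mm


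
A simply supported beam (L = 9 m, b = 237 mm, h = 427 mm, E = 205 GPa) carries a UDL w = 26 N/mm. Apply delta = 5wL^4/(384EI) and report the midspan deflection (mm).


I = 237 * 427^3 / 12 = 1537626039.25 mm^4
L = 9000.0 mm, w = 26 N/mm, E = 205000.0 MPa
delta = 5 * w * L^4 / (384 * E * I)
= 5 * 26 * 9000.0^4 / (384 * 205000.0 * 1537626039.25)
= 7.0466 mm

7.0466 mm


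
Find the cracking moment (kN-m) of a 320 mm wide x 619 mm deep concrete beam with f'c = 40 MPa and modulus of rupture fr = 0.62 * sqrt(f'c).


fr = 0.62 * sqrt(40) = 0.62 * 6.3246 = 3.9212 MPa
I = 320 * 619^3 / 12 = 6324710906.67 mm^4
y_t = 309.5 mm
M_cr = fr * I / y_t = 3.9212 * 6324710906.67 / 309.5 N-mm
= 80.1312 kN-m

80.1312 kN-m


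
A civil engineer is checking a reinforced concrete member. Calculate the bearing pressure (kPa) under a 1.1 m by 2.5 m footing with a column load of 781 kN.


A = 1.1 * 2.5 = 2.75 m^2
q = P / A = 781 / 2.75
= 284.0 kPa

284.0 kPa


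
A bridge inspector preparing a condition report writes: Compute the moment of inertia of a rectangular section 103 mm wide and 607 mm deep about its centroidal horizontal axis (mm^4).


I = b * h^3 / 12
= 103 * 607^3 / 12
= 103 * 223648543 / 12
= 1919649994.08 mm^4

1919649994.08 mm^4


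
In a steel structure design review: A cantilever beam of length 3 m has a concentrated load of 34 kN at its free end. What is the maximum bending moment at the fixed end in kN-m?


For a cantilever with a point load at the free end:
M_max = P * L = 34 * 3 = 102 kN-m

102 kN-m


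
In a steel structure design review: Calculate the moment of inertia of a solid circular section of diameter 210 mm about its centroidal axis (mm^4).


r = d / 2 = 210 / 2 = 105.0 mm
I = pi * r^4 / 4 = pi * 105.0^4 / 4
= 95465637.63 mm^4

95465637.63 mm^4


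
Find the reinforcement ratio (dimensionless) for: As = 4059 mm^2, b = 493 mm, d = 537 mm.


rho = As / (b * d)
= 4059 / (493 * 537)
= 4059 / 264741
= 0.015332 (dimensionless)

0.015332 (dimensionless)


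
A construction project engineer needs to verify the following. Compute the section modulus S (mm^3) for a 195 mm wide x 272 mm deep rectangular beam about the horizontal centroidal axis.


S = b * h^2 / 6
= 195 * 272^2 / 6
= 195 * 73984 / 6
= 2404480.0 mm^3

2404480.0 mm^3


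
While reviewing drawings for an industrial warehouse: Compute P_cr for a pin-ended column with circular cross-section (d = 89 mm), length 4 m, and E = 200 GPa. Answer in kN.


I = pi * d^4 / 64 = 3079852.55 mm^4
L = 4000.0 mm
P_cr = pi^2 * E * I / L^2
= 9.8696 * 200000.0 * 3079852.55 / 4000.0^2
= 379961.58 N = 379.9616 kN

379.9616 kN


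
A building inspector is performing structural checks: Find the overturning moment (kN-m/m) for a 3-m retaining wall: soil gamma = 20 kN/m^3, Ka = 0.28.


Pa = 0.5 * Ka * gamma * H^2
= 0.5 * 0.28 * 20 * 3^2
= 25.2 kN/m
Arm = H / 3 = 3 / 3 = 1.0 m
Mo = Pa * arm = Pa * H / 3 = 25.2 * 3 / 3 = 25.2 kN-m/m

25.2 kN-m/m


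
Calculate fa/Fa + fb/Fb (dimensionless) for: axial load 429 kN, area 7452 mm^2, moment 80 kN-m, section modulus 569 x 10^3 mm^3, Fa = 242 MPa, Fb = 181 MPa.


f_a = P / A = 429000.0 / 7452 = 57.5684 MPa
f_b = M / S = 80000000.0 / 569000.0 = 140.5975 MPa
Ratio = f_a / Fa + f_b / Fb
= 57.5684 / 242 + 140.5975 / 181
= 1.0147 (dimensionless)

1.0147 (dimensionless)


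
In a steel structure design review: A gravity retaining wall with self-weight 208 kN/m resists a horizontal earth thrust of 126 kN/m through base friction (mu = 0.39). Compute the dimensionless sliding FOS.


Resisting force = mu * W = 0.39 * 208 = 81.12 kN/m
FOS = Resisting / Driving = 81.12 / 126
= 0.6438 (dimensionless)

0.6438 (dimensionless)


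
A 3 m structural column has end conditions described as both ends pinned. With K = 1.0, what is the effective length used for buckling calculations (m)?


L_eff = K * L
= 1.0 * 3
= 3.0 m

3.0 m


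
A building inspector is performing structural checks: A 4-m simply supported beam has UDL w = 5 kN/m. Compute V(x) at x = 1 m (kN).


R_A = w * L / 2 = 5 * 4 / 2 = 10.0 kN
V(x) = R_A - w * x = 10.0 - 5 * 1
= 5.0 kN

5.0 kN


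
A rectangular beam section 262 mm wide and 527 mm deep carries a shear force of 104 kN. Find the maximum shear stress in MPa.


A = b * h = 262 * 527 = 138074 mm^2
V = 104 kN = 104000.0 N
tau_max = 1.5 * V / A = 1.5 * 104000.0 / 138074
= 1.1298 MPa

1.1298 MPa


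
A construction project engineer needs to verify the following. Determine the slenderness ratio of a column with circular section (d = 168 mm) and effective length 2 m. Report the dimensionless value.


Radius of gyration r = d / 4 = 168 / 4 = 42.0 mm
L_eff = 2000.0 mm
Slenderness ratio = L / r = 2000.0 / 42.0 = 47.62 (dimensionless)

47.62 (dimensionless)


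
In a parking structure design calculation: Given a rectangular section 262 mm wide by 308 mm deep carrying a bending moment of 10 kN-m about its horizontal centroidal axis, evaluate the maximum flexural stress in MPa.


I = b * h^3 / 12 = 262 * 308^3 / 12 = 637928778.67 mm^4
y = h / 2 = 308 / 2 = 154.0 mm
M = 10 kN-m = 10000000.0 N-mm
sigma = M * y / I = 10000000.0 * 154.0 / 637928778.67
= 2.41 MPa

2.41 MPa


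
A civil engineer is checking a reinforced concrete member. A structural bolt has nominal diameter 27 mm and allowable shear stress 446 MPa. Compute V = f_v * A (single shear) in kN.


A = pi * d^2 / 4 = pi * 27^2 / 4 = 572.5553 mm^2
V = f_v * A / 1000 = 446 * 572.5553 / 1000
= 255.3596 kN

255.3596 kN


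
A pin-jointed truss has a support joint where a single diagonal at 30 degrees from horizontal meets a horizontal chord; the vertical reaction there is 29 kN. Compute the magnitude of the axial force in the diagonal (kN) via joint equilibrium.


At the joint, only the diagonal has a vertical component, so vertical equilibrium gives:
F * sin(30) = 29
F = 29 / sin(30)
= 29 / 0.5
= 58.0 kN

58.0 kN


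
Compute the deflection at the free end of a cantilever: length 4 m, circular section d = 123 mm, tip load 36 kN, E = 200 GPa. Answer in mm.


I = pi * d^4 / 64 = pi * 123^4 / 64 = 11235446.72 mm^4
L = 4000.0 mm, P = 36000.0 N, E = 200000.0 MPa
delta = P * L^3 / (3 * E * I)
= 36000.0 * 4000.0^3 / (3 * 200000.0 * 11235446.72)
= 341.7755 mm

341.7755 mm


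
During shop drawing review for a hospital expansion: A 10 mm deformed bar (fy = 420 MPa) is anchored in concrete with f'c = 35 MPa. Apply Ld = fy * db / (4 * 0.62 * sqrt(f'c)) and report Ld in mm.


Ld = (fy * db) / (4 * 0.62 * sqrt(f'c))
= (420 * 10) / (4 * 0.62 * sqrt(35))
= 4200 / 14.6719
= 286.26 mm

286.26 mm


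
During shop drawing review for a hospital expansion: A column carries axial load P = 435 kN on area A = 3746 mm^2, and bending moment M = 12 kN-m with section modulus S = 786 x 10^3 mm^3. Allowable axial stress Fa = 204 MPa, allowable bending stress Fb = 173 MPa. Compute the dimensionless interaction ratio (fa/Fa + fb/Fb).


f_a = P / A = 435000.0 / 3746 = 116.1239 MPa
f_b = M / S = 12000000.0 / 786000.0 = 15.2672 MPa
Ratio = f_a / Fa + f_b / Fb
= 116.1239 / 204 + 15.2672 / 173
= 0.6575 (dimensionless)

0.6575 (dimensionless)


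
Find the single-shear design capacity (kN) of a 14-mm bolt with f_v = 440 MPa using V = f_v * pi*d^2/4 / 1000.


A = pi * d^2 / 4 = pi * 14^2 / 4 = 153.938 mm^2
V = f_v * A / 1000 = 440 * 153.938 / 1000
= 67.7327 kN

67.7327 kN


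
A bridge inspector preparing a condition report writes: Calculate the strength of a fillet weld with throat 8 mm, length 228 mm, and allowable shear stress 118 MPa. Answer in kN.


Strength = throat * length * allowable stress
= 8 * 228 * 118 N
= 215232 N
= 215.23 kN

215.23 kN


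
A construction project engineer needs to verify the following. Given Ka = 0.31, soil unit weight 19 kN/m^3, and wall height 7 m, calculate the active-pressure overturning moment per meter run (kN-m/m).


Pa = 0.5 * Ka * gamma * H^2
= 0.5 * 0.31 * 19 * 7^2
= 144.305 kN/m
Arm = H / 3 = 7 / 3 = 2.3333 m
Mo = Pa * arm = Pa * H / 3 = 144.305 * 7 / 3 = 336.7117 kN-m/m

336.7117 kN-m/m


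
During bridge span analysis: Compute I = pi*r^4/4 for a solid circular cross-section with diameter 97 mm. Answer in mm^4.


r = d / 2 = 97 / 2 = 48.5 mm
I = pi * r^4 / 4 = pi * 48.5^4 / 4
= 4345670.92 mm^4

4345670.92 mm^4


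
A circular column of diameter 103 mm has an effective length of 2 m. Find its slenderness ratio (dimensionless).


Radius of gyration r = d / 4 = 103 / 4 = 25.75 mm
L_eff = 2000.0 mm
Slenderness ratio = L / r = 2000.0 / 25.75 = 77.67 (dimensionless)

77.67 (dimensionless)


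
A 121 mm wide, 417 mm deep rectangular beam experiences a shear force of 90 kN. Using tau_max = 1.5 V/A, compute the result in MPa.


A = b * h = 121 * 417 = 50457 mm^2
V = 90 kN = 90000.0 N
tau_max = 1.5 * V / A = 1.5 * 90000.0 / 50457
= 2.6755 MPa

2.6755 MPa


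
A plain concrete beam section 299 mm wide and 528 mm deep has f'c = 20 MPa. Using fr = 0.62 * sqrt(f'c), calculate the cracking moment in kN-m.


fr = 0.62 * sqrt(20) = 0.62 * 4.4721 = 2.7727 MPa
I = 299 * 528^3 / 12 = 3667682304.0 mm^4
y_t = 264.0 mm
M_cr = fr * I / y_t = 2.7727 * 3667682304.0 / 264.0 N-mm
= 38.5207 kN-m

38.5207 kN-m


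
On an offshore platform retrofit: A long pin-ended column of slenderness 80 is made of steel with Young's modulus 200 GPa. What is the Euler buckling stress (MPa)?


sigma_cr = pi^2 * E / lambda^2
= 9.8696 * 200000.0 / 80^2
= 9.8696 * 200000.0 / 6400
= 308.4251 MPa

308.4251 MPa


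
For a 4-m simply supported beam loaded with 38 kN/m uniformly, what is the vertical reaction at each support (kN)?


Total load = w * L = 38 * 4 = 152 kN
By symmetry, each reaction R = total / 2 = 152 / 2 = 76.0 kN

76.0 kN


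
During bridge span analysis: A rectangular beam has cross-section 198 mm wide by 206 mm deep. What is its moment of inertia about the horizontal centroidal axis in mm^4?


I = b * h^3 / 12
= 198 * 206^3 / 12
= 198 * 8741816 / 12
= 144239964.0 mm^4

144239964.0 mm^4


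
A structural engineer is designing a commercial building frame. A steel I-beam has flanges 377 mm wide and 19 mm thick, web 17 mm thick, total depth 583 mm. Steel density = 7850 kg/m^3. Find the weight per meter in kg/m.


A_flanges = 2 * 377 * 19 = 14326 mm^2
A_web = (583 - 2 * 19) * 17 = 9265 mm^2
A_total = 14326 + 9265 = 23591 mm^2 = 0.023591 m^2
Weight = rho * A = 7850 * 0.023591 = 185.1893 kg/m

185.1893 kg/m


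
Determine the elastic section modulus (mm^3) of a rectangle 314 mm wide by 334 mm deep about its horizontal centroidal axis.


S = b * h^2 / 6
= 314 * 334^2 / 6
= 314 * 111556 / 6
= 5838097.33 mm^3

5838097.33 mm^3


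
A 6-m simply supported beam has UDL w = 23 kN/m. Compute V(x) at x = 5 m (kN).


R_A = w * L / 2 = 23 * 6 / 2 = 69.0 kN
V(x) = R_A - w * x = 69.0 - 23 * 5
= -46.0 kN

-46.0 kN


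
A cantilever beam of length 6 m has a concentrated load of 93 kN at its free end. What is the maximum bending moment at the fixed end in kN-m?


For a cantilever with a point load at the free end:
M_max = P * L = 93 * 6 = 558 kN-m

558 kN-m


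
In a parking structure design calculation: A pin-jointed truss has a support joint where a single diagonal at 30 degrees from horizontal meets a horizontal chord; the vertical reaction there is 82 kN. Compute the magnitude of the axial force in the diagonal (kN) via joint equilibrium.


At the joint, only the diagonal has a vertical component, so vertical equilibrium gives:
F * sin(30) = 82
F = 82 / sin(30)
= 82 / 0.5
= 164.0 kN

164.0 kN


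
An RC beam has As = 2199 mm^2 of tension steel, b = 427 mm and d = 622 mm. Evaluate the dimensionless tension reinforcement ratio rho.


rho = As / (b * d)
= 2199 / (427 * 622)
= 2199 / 265594
= 0.00828 (dimensionless)

0.00828 (dimensionless)


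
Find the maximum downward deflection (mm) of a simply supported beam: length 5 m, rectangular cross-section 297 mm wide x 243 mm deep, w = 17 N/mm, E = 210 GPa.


I = 297 * 243^3 / 12 = 355135448.25 mm^4
L = 5000.0 mm, w = 17 N/mm, E = 210000.0 MPa
delta = 5 * w * L^4 / (384 * E * I)
= 5 * 17 * 5000.0^4 / (384 * 210000.0 * 355135448.25)
= 1.855 mm

1.855 mm


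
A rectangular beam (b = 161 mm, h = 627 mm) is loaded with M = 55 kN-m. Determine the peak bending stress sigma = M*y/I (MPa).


I = b * h^3 / 12 = 161 * 627^3 / 12 = 3307099430.25 mm^4
y = h / 2 = 627 / 2 = 313.5 mm
M = 55 kN-m = 55000000.0 N-mm
sigma = M * y / I = 55000000.0 * 313.5 / 3307099430.25
= 5.21 MPa

5.21 MPa


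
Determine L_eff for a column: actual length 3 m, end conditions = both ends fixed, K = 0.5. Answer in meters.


L_eff = K * L
= 0.5 * 3
= 1.5 m

1.5 m


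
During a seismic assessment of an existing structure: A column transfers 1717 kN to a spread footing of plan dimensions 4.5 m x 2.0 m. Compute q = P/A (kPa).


A = 4.5 * 2.0 = 9.0 m^2
q = P / A = 1717 / 9.0
= 190.7778 kPa

190.7778 kPa


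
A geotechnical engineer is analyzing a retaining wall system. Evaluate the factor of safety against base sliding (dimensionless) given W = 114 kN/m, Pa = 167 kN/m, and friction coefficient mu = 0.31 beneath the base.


Resisting force = mu * W = 0.31 * 114 = 35.34 kN/m
FOS = Resisting / Driving = 35.34 / 167
= 0.2116 (dimensionless)

0.2116 (dimensionless)


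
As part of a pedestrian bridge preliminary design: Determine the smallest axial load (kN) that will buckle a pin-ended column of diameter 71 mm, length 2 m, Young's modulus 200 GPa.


I = pi * d^4 / 64 = 1247392.97 mm^4
L = 2000.0 mm
P_cr = pi^2 * E * I / L^2
= 9.8696 * 200000.0 * 1247392.97 / 2000.0^2
= 615563.76 N = 615.5638 kN

615.5638 kN


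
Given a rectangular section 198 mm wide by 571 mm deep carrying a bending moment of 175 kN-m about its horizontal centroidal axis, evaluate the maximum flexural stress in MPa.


I = b * h^3 / 12 = 198 * 571^3 / 12 = 3071795281.5 mm^4
y = h / 2 = 571 / 2 = 285.5 mm
M = 175 kN-m = 175000000.0 N-mm
sigma = M * y / I = 175000000.0 * 285.5 / 3071795281.5
= 16.26 MPa

16.26 MPa


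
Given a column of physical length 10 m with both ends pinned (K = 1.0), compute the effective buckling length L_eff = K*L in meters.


L_eff = K * L
= 1.0 * 10
= 10.0 m

10.0 m


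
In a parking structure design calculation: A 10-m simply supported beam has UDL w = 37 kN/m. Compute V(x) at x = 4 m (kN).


R_A = w * L / 2 = 37 * 10 / 2 = 185.0 kN
V(x) = R_A - w * x = 185.0 - 37 * 4
= 37.0 kN

37.0 kN


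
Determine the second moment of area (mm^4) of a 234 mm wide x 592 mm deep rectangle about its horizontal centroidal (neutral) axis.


I = b * h^3 / 12
= 234 * 592^3 / 12
= 234 * 207474688 / 12
= 4045756416.0 mm^4

4045756416.0 mm^4


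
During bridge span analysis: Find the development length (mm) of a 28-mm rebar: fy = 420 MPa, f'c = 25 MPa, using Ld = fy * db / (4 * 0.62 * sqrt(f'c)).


Ld = (fy * db) / (4 * 0.62 * sqrt(f'c))
= (420 * 28) / (4 * 0.62 * sqrt(25))
= 11760 / 12.4
= 948.39 mm

948.39 mm


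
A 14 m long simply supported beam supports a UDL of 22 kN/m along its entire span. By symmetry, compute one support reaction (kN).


Total load = w * L = 22 * 14 = 308 kN
By symmetry, each reaction R = total / 2 = 308 / 2 = 154.0 kN

154.0 kN


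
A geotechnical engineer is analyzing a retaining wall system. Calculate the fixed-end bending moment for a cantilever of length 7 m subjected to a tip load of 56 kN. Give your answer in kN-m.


For a cantilever with a point load at the free end:
M_max = P * L = 56 * 7 = 392 kN-m

392 kN-m


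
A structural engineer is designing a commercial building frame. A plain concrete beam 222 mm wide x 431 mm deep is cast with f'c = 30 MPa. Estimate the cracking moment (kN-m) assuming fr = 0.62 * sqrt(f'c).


fr = 0.62 * sqrt(30) = 0.62 * 5.4772 = 3.3959 MPa
I = 222 * 431^3 / 12 = 1481165333.5 mm^4
y_t = 215.5 mm
M_cr = fr * I / y_t = 3.3959 * 1481165333.5 / 215.5 N-mm
= 23.3404 kN-m

23.3404 kN-m


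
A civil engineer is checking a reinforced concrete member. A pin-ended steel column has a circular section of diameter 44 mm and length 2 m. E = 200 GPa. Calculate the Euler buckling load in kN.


I = pi * d^4 / 64 = 183984.23 mm^4
L = 2000.0 mm
P_cr = pi^2 * E * I / L^2
= 9.8696 * 200000.0 * 183984.23 / 2000.0^2
= 90792.58 N = 90.7926 kN

90.7926 kN


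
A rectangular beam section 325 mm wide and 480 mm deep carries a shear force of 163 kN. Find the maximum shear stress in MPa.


A = b * h = 325 * 480 = 156000 mm^2
V = 163 kN = 163000.0 N
tau_max = 1.5 * V / A = 1.5 * 163000.0 / 156000
= 1.5673 MPa

1.5673 MPa


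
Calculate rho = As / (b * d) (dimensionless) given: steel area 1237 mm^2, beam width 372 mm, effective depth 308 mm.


rho = As / (b * d)
= 1237 / (372 * 308)
= 1237 / 114576
= 0.010796 (dimensionless)

0.010796 (dimensionless)


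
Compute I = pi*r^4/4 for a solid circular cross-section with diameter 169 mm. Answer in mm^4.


r = d / 2 = 169 / 2 = 84.5 mm
I = pi * r^4 / 4 = pi * 84.5^4 / 4
= 40042088.13 mm^4

40042088.13 mm^4


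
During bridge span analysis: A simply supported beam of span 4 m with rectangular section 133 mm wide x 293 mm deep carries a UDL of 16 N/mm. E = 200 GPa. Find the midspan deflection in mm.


I = 133 * 293^3 / 12 = 278787473.42 mm^4
L = 4000.0 mm, w = 16 N/mm, E = 200000.0 MPa
delta = 5 * w * L^4 / (384 * E * I)
= 5 * 16 * 4000.0^4 / (384 * 200000.0 * 278787473.42)
= 0.9565 mm

0.9565 mm


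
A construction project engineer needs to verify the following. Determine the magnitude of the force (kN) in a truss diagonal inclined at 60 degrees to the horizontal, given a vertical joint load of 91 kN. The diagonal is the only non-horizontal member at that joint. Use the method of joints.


At the joint, only the diagonal has a vertical component, so vertical equilibrium gives:
F * sin(60) = 91
F = 91 / sin(60)
= 91 / 0.866025
= 105.08 kN

105.08 kN


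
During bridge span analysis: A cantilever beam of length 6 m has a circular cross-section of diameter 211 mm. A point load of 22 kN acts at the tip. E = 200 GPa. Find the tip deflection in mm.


I = pi * d^4 / 64 = pi * 211^4 / 64 = 97297060.54 mm^4
L = 6000.0 mm, P = 22000.0 N, E = 200000.0 MPa
delta = P * L^3 / (3 * E * I)
= 22000.0 * 6000.0^3 / (3 * 200000.0 * 97297060.54)
= 81.4002 mm

81.4002 mm


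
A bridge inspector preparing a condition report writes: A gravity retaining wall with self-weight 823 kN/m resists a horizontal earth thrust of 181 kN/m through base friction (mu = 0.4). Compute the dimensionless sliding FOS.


Resisting force = mu * W = 0.4 * 823 = 329.2 kN/m
FOS = Resisting / Driving = 329.2 / 181
= 1.8188 (dimensionless)

1.8188 (dimensionless)


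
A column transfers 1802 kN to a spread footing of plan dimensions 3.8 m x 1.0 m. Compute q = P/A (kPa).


A = 3.8 * 1.0 = 3.8 m^2
q = P / A = 1802 / 3.8
= 474.2105 kPa

474.2105 kPa


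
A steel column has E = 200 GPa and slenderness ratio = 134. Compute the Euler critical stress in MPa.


sigma_cr = pi^2 * E / lambda^2
= 9.8696 * 200000.0 / 134^2
= 9.8696 * 200000.0 / 17956
= 109.931 MPa

109.931 MPa


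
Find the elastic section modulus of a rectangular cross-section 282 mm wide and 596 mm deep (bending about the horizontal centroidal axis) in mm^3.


S = b * h^2 / 6
= 282 * 596^2 / 6
= 282 * 355216 / 6
= 16695152.0 mm^3

16695152.0 mm^3


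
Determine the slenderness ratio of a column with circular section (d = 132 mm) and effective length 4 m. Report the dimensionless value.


Radius of gyration r = d / 4 = 132 / 4 = 33.0 mm
L_eff = 4000.0 mm
Slenderness ratio = L / r = 4000.0 / 33.0 = 121.21 (dimensionless)

121.21 (dimensionless)


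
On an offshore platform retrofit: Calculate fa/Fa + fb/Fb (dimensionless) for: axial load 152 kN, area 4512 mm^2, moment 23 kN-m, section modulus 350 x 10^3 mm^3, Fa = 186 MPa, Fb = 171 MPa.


f_a = P / A = 152000.0 / 4512 = 33.6879 MPa
f_b = M / S = 23000000.0 / 350000.0 = 65.7143 MPa
Ratio = f_a / Fa + f_b / Fb
= 33.6879 / 186 + 65.7143 / 171
= 0.5654 (dimensionless)

0.5654 (dimensionless)


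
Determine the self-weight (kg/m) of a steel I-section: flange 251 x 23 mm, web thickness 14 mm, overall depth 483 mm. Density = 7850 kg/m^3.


A_flanges = 2 * 251 * 23 = 11546 mm^2
A_web = (483 - 2 * 23) * 14 = 6118 mm^2
A_total = 11546 + 6118 = 17664 mm^2 = 0.017664 m^2
Weight = rho * A = 7850 * 0.017664 = 138.6624 kg/m

138.6624 kg/m


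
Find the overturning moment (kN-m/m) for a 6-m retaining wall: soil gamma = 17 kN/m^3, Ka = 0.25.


Pa = 0.5 * Ka * gamma * H^2
= 0.5 * 0.25 * 17 * 6^2
= 76.5 kN/m
Arm = H / 3 = 6 / 3 = 2.0 m
Mo = Pa * arm = Pa * H / 3 = 76.5 * 6 / 3 = 153.0 kN-m/m

153.0 kN-m/m


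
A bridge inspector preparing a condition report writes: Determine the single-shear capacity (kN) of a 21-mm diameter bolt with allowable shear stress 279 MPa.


A = pi * d^2 / 4 = pi * 21^2 / 4 = 346.3606 mm^2
V = f_v * A / 1000 = 279 * 346.3606 / 1000
= 96.6346 kN

96.6346 kN


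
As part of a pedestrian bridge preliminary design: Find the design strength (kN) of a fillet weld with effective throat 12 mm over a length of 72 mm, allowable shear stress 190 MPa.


Strength = throat * length * allowable stress
= 12 * 72 * 190 N
= 164160 N
= 164.16 kN

164.16 kN


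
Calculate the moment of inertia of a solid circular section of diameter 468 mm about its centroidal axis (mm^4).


r = d / 2 = 468 / 2 = 234.0 mm
I = pi * r^4 / 4 = pi * 234.0^4 / 4
= 2354796117.04 mm^4

2354796117.04 mm^4


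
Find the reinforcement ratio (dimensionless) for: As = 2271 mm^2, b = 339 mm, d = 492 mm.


rho = As / (b * d)
= 2271 / (339 * 492)
= 2271 / 166788
= 0.013616 (dimensionless)

0.013616 (dimensionless)


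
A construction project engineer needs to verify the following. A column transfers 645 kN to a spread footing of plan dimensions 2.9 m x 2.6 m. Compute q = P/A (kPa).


A = 2.9 * 2.6 = 7.54 m^2
q = P / A = 645 / 7.54
= 85.5438 kPa

85.5438 kPa


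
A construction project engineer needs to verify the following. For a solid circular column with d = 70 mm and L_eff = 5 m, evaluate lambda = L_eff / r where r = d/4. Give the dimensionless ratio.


Radius of gyration r = d / 4 = 70 / 4 = 17.5 mm
L_eff = 5000.0 mm
Slenderness ratio = L / r = 5000.0 / 17.5 = 285.71 (dimensionless)

285.71 (dimensionless)


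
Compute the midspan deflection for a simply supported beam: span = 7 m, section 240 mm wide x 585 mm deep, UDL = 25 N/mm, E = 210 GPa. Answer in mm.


I = 240 * 585^3 / 12 = 4004032500.0 mm^4
L = 7000.0 mm, w = 25 N/mm, E = 210000.0 MPa
delta = 5 * w * L^4 / (384 * E * I)
= 5 * 25 * 7000.0^4 / (384 * 210000.0 * 4004032500.0)
= 0.9295 mm

0.9295 mm


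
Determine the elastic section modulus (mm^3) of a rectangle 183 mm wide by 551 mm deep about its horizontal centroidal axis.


S = b * h^2 / 6
= 183 * 551^2 / 6
= 183 * 303601 / 6
= 9259830.5 mm^3

9259830.5 mm^3


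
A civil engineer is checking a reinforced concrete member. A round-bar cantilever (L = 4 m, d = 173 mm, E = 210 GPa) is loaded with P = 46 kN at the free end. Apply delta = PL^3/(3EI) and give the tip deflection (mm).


I = pi * d^4 / 64 = pi * 173^4 / 64 = 43969781.88 mm^4
L = 4000.0 mm, P = 46000.0 N, E = 210000.0 MPa
delta = P * L^3 / (3 * E * I)
= 46000.0 * 4000.0^3 / (3 * 210000.0 * 43969781.88)
= 106.2779 mm

106.2779 mm


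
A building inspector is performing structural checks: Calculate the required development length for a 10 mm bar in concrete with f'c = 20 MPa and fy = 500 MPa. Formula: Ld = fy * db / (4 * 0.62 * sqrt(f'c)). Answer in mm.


Ld = (fy * db) / (4 * 0.62 * sqrt(f'c))
= (500 * 10) / (4 * 0.62 * sqrt(20))
= 5000 / 11.0909
= 450.82 mm

450.82 mm


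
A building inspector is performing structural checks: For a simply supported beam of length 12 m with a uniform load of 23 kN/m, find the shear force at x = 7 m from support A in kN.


R_A = w * L / 2 = 23 * 12 / 2 = 138.0 kN
V(x) = R_A - w * x = 138.0 - 23 * 7
= -23.0 kN

-23.0 kN


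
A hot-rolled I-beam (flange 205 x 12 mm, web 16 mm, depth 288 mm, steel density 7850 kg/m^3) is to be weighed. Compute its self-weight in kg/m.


A_flanges = 2 * 205 * 12 = 4920 mm^2
A_web = (288 - 2 * 12) * 16 = 4224 mm^2
A_total = 4920 + 4224 = 9144 mm^2 = 0.009144 m^2
Weight = rho * A = 7850 * 0.009144 = 71.7804 kg/m

71.7804 kg/m


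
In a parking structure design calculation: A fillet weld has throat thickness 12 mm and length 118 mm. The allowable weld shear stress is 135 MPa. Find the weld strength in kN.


Strength = throat * length * allowable stress
= 12 * 118 * 135 N
= 191160 N
= 191.16 kN

191.16 kN


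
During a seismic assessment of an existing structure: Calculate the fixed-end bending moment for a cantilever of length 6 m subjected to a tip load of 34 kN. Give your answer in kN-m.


For a cantilever with a point load at the free end:
M_max = P * L = 34 * 6 = 204 kN-m

204 kN-m


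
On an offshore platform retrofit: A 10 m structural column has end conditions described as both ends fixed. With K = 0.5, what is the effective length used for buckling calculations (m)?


L_eff = K * L
= 0.5 * 10
= 5.0 m

5.0 m


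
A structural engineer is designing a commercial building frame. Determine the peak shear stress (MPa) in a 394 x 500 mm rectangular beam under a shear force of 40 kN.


A = b * h = 394 * 500 = 197000 mm^2
V = 40 kN = 40000.0 N
tau_max = 1.5 * V / A = 1.5 * 40000.0 / 197000
= 0.3046 MPa

0.3046 MPa


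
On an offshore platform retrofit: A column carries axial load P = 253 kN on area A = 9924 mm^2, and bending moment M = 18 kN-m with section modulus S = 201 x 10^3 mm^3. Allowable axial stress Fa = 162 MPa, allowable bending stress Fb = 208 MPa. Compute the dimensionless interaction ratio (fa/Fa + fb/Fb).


f_a = P / A = 253000.0 / 9924 = 25.4938 MPa
f_b = M / S = 18000000.0 / 201000.0 = 89.5522 MPa
Ratio = f_a / Fa + f_b / Fb
= 25.4938 / 162 + 89.5522 / 208
= 0.5879 (dimensionless)

0.5879 (dimensionless)


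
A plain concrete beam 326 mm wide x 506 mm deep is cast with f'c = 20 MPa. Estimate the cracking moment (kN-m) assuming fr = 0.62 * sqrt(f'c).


fr = 0.62 * sqrt(20) = 0.62 * 4.4721 = 2.7727 MPa
I = 326 * 506^3 / 12 = 3519556201.33 mm^4
y_t = 253.0 mm
M_cr = fr * I / y_t = 2.7727 * 3519556201.33 / 253.0 N-mm
= 38.5722 kN-m

38.5722 kN-m


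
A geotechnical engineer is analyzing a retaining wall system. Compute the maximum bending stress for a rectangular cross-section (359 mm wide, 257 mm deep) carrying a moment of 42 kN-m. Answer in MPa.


I = b * h^3 / 12 = 359 * 257^3 / 12 = 507823240.58 mm^4
y = h / 2 = 257 / 2 = 128.5 mm
M = 42 kN-m = 42000000.0 N-mm
sigma = M * y / I = 42000000.0 * 128.5 / 507823240.58
= 10.63 MPa

10.63 MPa


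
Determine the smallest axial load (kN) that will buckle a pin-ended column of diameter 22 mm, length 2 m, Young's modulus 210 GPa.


I = pi * d^4 / 64 = 11499.01 mm^4
L = 2000.0 mm
P_cr = pi^2 * E * I / L^2
= 9.8696 * 210000.0 * 11499.01 / 2000.0^2
= 5958.26 N = 5.9583 kN

5.9583 kN


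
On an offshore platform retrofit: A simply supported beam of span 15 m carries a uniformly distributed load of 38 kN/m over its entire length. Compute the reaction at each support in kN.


Total load = w * L = 38 * 15 = 570 kN
By symmetry, each reaction R = total / 2 = 570 / 2 = 285.0 kN

285.0 kN


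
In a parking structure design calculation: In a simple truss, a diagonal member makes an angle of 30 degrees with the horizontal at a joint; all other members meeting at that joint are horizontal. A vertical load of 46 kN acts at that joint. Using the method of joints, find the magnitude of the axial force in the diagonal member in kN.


At the joint, only the diagonal has a vertical component, so vertical equilibrium gives:
F * sin(30) = 46
F = 46 / sin(30)
= 46 / 0.5
= 92.0 kN

92.0 kN


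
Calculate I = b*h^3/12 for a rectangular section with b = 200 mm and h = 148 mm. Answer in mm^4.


I = b * h^3 / 12
= 200 * 148^3 / 12
= 200 * 3241792 / 12
= 54029866.67 mm^4

54029866.67 mm^4


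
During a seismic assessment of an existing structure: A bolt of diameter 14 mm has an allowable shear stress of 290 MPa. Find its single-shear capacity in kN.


A = pi * d^2 / 4 = pi * 14^2 / 4 = 153.938 mm^2
V = f_v * A / 1000 = 290 * 153.938 / 1000
= 44.642 kN

44.642 kN


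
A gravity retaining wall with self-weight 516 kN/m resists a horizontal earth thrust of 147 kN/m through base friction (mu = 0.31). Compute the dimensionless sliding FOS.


Resisting force = mu * W = 0.31 * 516 = 159.96 kN/m
FOS = Resisting / Driving = 159.96 / 147
= 1.0882 (dimensionless)

1.0882 (dimensionless)


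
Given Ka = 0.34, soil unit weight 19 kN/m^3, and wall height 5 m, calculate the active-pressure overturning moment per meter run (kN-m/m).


Pa = 0.5 * Ka * gamma * H^2
= 0.5 * 0.34 * 19 * 5^2
= 80.75 kN/m
Arm = H / 3 = 5 / 3 = 1.6667 m
Mo = Pa * arm = Pa * H / 3 = 80.75 * 5 / 3 = 134.5833 kN-m/m

134.5833 kN-m/m


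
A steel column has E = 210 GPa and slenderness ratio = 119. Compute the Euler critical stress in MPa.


sigma_cr = pi^2 * E / lambda^2
= 9.8696 * 210000.0 / 119^2
= 9.8696 * 210000.0 / 14161
= 146.3609 MPa

146.3609 MPa


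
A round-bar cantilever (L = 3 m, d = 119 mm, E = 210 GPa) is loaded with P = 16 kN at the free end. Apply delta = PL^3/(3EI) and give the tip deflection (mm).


I = pi * d^4 / 64 = pi * 119^4 / 64 = 9843685.83 mm^4
L = 3000.0 mm, P = 16000.0 N, E = 210000.0 MPa
delta = P * L^3 / (3 * E * I)
= 16000.0 * 3000.0^3 / (3 * 210000.0 * 9843685.83)
= 69.6603 mm

69.6603 mm


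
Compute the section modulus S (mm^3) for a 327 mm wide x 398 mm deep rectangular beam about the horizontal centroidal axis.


S = b * h^2 / 6
= 327 * 398^2 / 6
= 327 * 158404 / 6
= 8633018.0 mm^3

8633018.0 mm^3


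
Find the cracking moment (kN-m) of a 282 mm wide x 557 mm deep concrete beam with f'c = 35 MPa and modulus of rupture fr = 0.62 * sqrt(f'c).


fr = 0.62 * sqrt(35) = 0.62 * 5.9161 = 3.668 MPa
I = 282 * 557^3 / 12 = 4061004285.5 mm^4
y_t = 278.5 mm
M_cr = fr * I / y_t = 3.668 * 4061004285.5 / 278.5 N-mm
= 53.4852 kN-m

53.4852 kN-m


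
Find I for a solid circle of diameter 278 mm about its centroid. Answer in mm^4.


r = d / 2 = 278 / 2 = 139.0 mm
I = pi * r^4 / 4 = pi * 139.0^4 / 4
= 293189952.0 mm^4

293189952.0 mm^4


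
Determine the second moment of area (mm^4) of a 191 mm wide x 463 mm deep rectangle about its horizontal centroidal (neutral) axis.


I = b * h^3 / 12
= 191 * 463^3 / 12
= 191 * 99252847 / 12
= 1579774481.42 mm^4

1579774481.42 mm^4


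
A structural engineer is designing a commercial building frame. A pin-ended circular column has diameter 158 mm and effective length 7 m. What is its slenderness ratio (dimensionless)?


Radius of gyration r = d / 4 = 158 / 4 = 39.5 mm
L_eff = 7000.0 mm
Slenderness ratio = L / r = 7000.0 / 39.5 = 177.22 (dimensionless)

177.22 (dimensionless)


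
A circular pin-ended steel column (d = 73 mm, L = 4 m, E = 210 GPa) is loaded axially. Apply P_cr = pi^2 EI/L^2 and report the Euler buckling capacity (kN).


I = pi * d^4 / 64 = 1393995.4 mm^4
L = 4000.0 mm
P_cr = pi^2 * E * I / L^2
= 9.8696 * 210000.0 * 1393995.4 / 4000.0^2
= 180576.15 N = 180.5762 kN

180.5762 kN


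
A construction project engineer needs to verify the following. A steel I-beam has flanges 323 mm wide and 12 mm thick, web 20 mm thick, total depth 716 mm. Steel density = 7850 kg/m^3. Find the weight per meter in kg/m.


A_flanges = 2 * 323 * 12 = 7752 mm^2
A_web = (716 - 2 * 12) * 20 = 13840 mm^2
A_total = 7752 + 13840 = 21592 mm^2 = 0.021592 m^2
Weight = rho * A = 7850 * 0.021592 = 169.4972 kg/m

169.4972 kg/m


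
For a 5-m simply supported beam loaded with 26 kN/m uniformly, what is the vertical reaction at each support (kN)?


Total load = w * L = 26 * 5 = 130 kN
By symmetry, each reaction R = total / 2 = 130 / 2 = 65.0 kN

65.0 kN
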